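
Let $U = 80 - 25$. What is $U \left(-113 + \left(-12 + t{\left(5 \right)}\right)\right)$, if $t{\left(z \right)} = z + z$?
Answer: $-6325$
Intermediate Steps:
$t{\left(z \right)} = 2 z$
$U = 55$ ($U = 80 - 25 = 55$)
$U \left(-113 + \left(-12 + t{\left(5 \right)}\right)\right) = 55 \left(-113 + \left(-12 + 2 \cdot 5\right)\right) = 55 \left(-113 + \left(-12 + 10\right)\right) = 55 \left(-113 - 2\right) = 55 \left(-115\right) = -6325$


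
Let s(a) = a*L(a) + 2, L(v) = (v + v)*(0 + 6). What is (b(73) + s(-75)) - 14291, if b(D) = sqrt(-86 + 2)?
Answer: 53211 + 2*I*sqrt(21) ≈ 53211.0 + 9.1651*I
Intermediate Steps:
L(v) = 12*v (L(v) = (2*v)*6 = 12*v)
s(a) = 2 + 12*a**2 (s(a) = a*(12*a) + 2 = 12*a**2 + 2 = 2 + 12*a**2)
b(D) = 2*I*sqrt(21) (b(D) = sqrt(-84) = 2*I*sqrt(21))
(b(73) + s(-75)) - 14291 = (2*I*sqrt(21) + (2 + 12*(-75)**2)) - 14291 = (2*I*sqrt(21) + (2 + 12*5625)) - 14291 = (2*I*sqrt(21) + (2 + 67500)) - 14291 = (2*I*sqrt(21) + 67502) - 14291 = (67502 + 2*I*sqrt(21)) - 14291 = 53211 + 2*I*sqrt(21)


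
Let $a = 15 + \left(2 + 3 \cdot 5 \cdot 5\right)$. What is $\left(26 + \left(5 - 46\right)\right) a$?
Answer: $-1380$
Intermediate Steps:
$a = 92$ ($a = 15 + \left(2 + 15 \cdot 5\right) = 15 + \left(2 + 75\right) = 15 + 77 = 92$)
$\left(26 + \left(5 - 46\right)\right) a = \left(26 + \left(5 - 46\right)\right) 92 = \left(26 - 41\right) 92 = \left(-15\right) 92 = -1380$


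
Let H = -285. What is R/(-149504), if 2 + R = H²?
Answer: -81223/149504 ≈ -0.54328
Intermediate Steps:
R = 81223 (R = -2 + (-285)² = -2 + 81225 = 81223)
R/(-149504) = 81223/(-149504) = 81223*(-1/149504) = -81223/149504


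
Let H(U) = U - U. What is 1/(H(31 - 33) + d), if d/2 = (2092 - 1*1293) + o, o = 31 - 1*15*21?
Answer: 1/1030 ≈ 0.00097087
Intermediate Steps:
o = -284 (o = 31 - 15*21 = 31 - 315 = -284)
H(U) = 0
d = 1030 (d = 2*((2092 - 1*1293) - 284) = 2*((2092 - 1293) - 284) = 2*(799 - 284) = 2*515 = 1030)
1/(H(31 - 33) + d) = 1/(0 + 1030) = 1/1030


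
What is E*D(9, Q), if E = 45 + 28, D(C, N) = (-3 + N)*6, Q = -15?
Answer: -7884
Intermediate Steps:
D(C, N) = -18 + 6*N
E = 73
E*D(9, Q) = 73*(-18 + 6*(-15)) = 73*(-18 - 90) = 73*(-108) = -7884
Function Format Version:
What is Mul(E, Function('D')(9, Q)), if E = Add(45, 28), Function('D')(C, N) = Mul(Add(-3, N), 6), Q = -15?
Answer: -7884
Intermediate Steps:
Function('D')(C, N) = Add(-18, Mul(6, N))
E = 73
Mul(E, Function('D')(9, Q)) = Mul(73, Add(-18, Mul(6, -15))) = Mul(73, Add(-18, -90)) = Mul(73, -108) = -7884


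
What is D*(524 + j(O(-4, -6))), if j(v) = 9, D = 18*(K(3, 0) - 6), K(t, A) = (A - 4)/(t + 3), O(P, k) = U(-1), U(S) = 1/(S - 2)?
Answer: -63960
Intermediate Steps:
U(S) = 1/(-2 + S)
O(P, k) = -⅓ (O(P, k) = 1/(-2 - 1) = 1/(-3) = -⅓)
K(t, A) = (-4 + A)/(3 + t)
D = -120 (D = 18*((-4 + 0)/(3 + 3) - 6) = 18*(-4/6 - 6) = 18*((⅙)*(-4) - 6) = 18*(-⅔ - 6) = 18*(-20/3) = -120)
D*(524 + j(O(-4, -6))) = -120*(524 + 9) = -120*533 = -63960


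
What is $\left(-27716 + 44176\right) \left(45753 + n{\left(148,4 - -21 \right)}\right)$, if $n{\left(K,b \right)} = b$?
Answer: $753505880$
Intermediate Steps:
$\left(-27716 + 44176\right) \left(45753 + n{\left(148,4 - -21 \right)}\right) = \left(-27716 + 44176\right) \left(45753 + \left(4 - -21\right)\right) = 16460 \left(45753 + \left(4 + 21\right)\right) = 16460 \left(45753 + 25\right) = 16460 \cdot 45778 = 753505880$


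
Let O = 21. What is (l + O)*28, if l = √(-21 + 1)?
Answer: 588 + 56*I*√5 ≈ 588.0 + 125.22*I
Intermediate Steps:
l = 2*I*√5 (l = √(-20) = 2*I*√5 ≈ 4.4721*I)
(l + O)*28 = (2*I*√5 + 21)*28 = (21 + 2*I*√5)*28 = 588 + 56*I*√5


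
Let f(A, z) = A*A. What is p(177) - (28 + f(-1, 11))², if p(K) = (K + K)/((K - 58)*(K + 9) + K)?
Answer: -6254399/7437 ≈ -840.98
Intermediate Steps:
f(A, z) = A²
p(K) = 2*K/(K + (-58 + K)*(9 + K)) (p(K) = (2*K)/((-58 + K)*(9 + K) + K) = (2*K)/(K + (-58 + K)*(9 + K)) = 2*K/(K + (-58 + K)*(9 + K)))
p(177) - (28 + f(-1, 11))² = 2*177/(-522 + 177² - 48*177) - (28 + (-1)²)² = 2*177/(-522 + 31329 - 8496) - (28 + 1)² = 2*177/22311 - 1*29² = 2*177*(1/22311) - 1*841 = 118/7437 - 841 = -6254399/7437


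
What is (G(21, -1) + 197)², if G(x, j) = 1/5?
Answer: 972196/25 ≈ 38888.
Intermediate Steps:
G(x, j) = ⅕
(G(21, -1) + 197)² = (⅕ + 197)² = (986/5)² = 972196/25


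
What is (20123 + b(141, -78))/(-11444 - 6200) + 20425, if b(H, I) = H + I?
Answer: 180179257/8822 ≈ 20424.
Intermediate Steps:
(20123 + b(141, -78))/(-11444 - 6200) + 20425 = (20123 + (141 - 78))/(-11444 - 6200) + 20425 = (20123 + 63)/(-17644) + 20425 = 20186*(-1/17644) + 20425 = -10093/8822 + 20425 = 180179257/8822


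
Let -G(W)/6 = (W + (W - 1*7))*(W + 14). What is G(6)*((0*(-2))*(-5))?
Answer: 0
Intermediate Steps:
G(W) = -6*(-7 + 2*W)*(14 + W) (G(W) = -6*(W + (W - 1*7))*(W + 14) = -6*(W + (W - 7))*(14 + W) = -6*(W + (-7 + W))*(14 + W) = -6*(-7 + 2*W)*(14 + W))
G(6)*((0*(-2))*(-5)) = (588 - 126*6 - 12*6²)*((0*(-2))*(-5)) = (588 - 756 - 12*36)*(0*(-5)) = (588 - 756 - 432)*0 = -600*0 = 0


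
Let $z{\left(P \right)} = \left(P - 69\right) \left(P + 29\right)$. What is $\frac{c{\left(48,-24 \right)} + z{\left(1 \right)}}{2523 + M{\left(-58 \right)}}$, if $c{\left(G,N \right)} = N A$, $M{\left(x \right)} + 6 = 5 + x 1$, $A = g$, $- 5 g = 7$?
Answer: $- \frac{57}{70} \approx -0.81429$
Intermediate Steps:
$g = - \frac{7}{5}$ ($g = \left(- \frac{1}{5}\right) 7 = - \frac{7}{5} \approx -1.4$)
$A = - \frac{7}{5} \approx -1.4$
$z{\left(P \right)} = \left(-69 + P\right) \left(29 + P\right)$
$M{\left(x \right)} = -1 + x$ ($M{\left(x \right)} = -6 + \left(5 + x 1\right) = -6 + \left(5 + x\right) = -1 + x$)
$c{\left(G,N \right)} = - \frac{7 N}{5}$ ($c{\left(G,N \right)} = N \left(- \frac{7}{5}\right) = - \frac{7 N}{5}$)
$\frac{c{\left(48,-24 \right)} + z{\left(1 \right)}}{2523 + M{\left(-58 \right)}} = \frac{\left(- \frac{7}{5}\right) \left(-24\right) - \left(2041 - 1\right)}{2523 - 59} = \frac{\frac{168}{5} - 2040}{2523 - 59} = \frac{\frac{168}{5} - 2040}{2464} = \left(- \frac{10032}{5}\right) \frac{1}{2464} = - \frac{57}{70}$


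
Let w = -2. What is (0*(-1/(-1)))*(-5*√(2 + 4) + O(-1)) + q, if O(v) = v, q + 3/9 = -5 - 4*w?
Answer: 8/3 ≈ 2.6667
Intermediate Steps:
q = 8/3 (q = -⅓ + (-5 - 4*(-2)) = -⅓ + (-5 + 8) = -⅓ + 3 = 8/3 ≈ 2.6667)
(0*(-1/(-1)))*(-5*√(2 + 4) + O(-1)) + q = (0*(-1/(-1)))*(-5*√(2 + 4) - 1) + 8/3 = (0*(-1*(-1)))*(-5*√6 - 1) + 8/3 = (0*1)*(-1 - 5*√6) + 8/3 = 0*(-1 - 5*√6) + 8/3 = 0 + 8/3 = 8/3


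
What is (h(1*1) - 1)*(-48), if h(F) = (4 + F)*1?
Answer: -192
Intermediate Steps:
h(F) = 4 + F
(h(1*1) - 1)*(-48) = ((4 + 1*1) - 1)*(-48) = ((4 + 1) - 1)*(-48) = (5 - 1)*(-48) = 4*(-48) = -192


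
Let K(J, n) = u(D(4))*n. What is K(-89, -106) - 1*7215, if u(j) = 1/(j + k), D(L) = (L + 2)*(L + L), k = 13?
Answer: -440221/61 ≈ -7216.7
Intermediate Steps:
D(L) = 2*L*(2 + L) (D(L) = (2 + L)*(2*L) = 2*L*(2 + L))
u(j) = 1/(13 + j) (u(j) = 1/(j + 13) = 1/(13 + j))
K(J, n) = n/61 (K(J, n) = n/(13 + 2*4*(2 + 4)) = n/(13 + 2*4*6) = n/(13 + 48) = n/61)
K(-89, -106) - 1*7215 = (1/61)*(-106) - 1*7215 = -106/61 - 7215 = -440221/61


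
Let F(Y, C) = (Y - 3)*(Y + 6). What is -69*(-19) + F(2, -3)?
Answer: 1303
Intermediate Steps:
F(Y, C) = (-3 + Y)*(6 + Y)
-69*(-19) + F(2, -3) = -69*(-19) + (-18 + 2² + 3*2) = 1311 + (-18 + 4 + 6) = 1311 - 8 = 1303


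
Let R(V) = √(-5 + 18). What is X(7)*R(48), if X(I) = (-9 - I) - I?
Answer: -23*√13 ≈ -82.928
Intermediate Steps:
R(V) = √13
X(I) = -9 - 2*I
X(7)*R(48) = (-9 - 2*7)*√13 = (-9 - 14)*√13 = -23*√13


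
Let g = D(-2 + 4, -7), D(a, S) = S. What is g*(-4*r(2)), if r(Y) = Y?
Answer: 56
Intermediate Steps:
g = -7
g*(-4*r(2)) = -(-28)*2 = -7*(-8) = 56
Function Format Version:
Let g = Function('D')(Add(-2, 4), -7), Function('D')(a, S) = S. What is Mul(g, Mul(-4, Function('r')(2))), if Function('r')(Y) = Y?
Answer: 56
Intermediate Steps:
g = -7
Mul(g, Mul(-4, Function('r')(2))) = Mul(-7, Mul(-4, 2)) = Mul(-7, -8) = 56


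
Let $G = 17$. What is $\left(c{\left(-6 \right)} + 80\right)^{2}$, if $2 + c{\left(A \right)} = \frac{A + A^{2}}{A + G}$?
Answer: $\frac{788544}{121} \approx 6516.9$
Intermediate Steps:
$c{\left(A \right)} = -2 + \frac{A + A^{2}}{17 + A}$ ($c{\left(A \right)} = -2 + \frac{A + A^{2}}{A + 17} = -2 + \frac{A + A^{2}}{17 + A}$)
$\left(c{\left(-6 \right)} + 80\right)^{2} = \left(\frac{-34 + \left(-6\right)^{2} - -6}{17 - 6} + 80\right)^{2} = \left(\frac{-34 + 36 + 6}{11} + 80\right)^{2} = \left(\frac{1}{11} \cdot 8 + 80\right)^{2} = \left(\frac{8}{11} + 80\right)^{2} = \left(\frac{888}{11}\right)^{2} = \frac{788544}{121}$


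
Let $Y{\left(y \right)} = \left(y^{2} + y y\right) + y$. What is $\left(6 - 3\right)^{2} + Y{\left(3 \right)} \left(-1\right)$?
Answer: $-12$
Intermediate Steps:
$Y{\left(y \right)} = y + 2 y^{2}$ ($Y{\left(y \right)} = \left(y^{2} + y^{2}\right) + y = 2 y^{2} + y = y + 2 y^{2}$)
$\left(6 - 3\right)^{2} + Y{\left(3 \right)} \left(-1\right) = \left(6 - 3\right)^{2} + 3 \left(1 + 2 \cdot 3\right) \left(-1\right) = 3^{2} + 3 \left(1 + 6\right) \left(-1\right) = 9 + 3 \cdot 7 \left(-1\right) = 9 + 21 \left(-1\right) = 9 - 21 = -12$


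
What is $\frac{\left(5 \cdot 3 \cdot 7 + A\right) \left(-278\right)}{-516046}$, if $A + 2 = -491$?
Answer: $- \frac{53932}{258023} \approx -0.20902$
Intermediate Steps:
$A = -493$ ($A = -2 - 491 = -493$)
$\frac{\left(5 \cdot 3 \cdot 7 + A\right) \left(-278\right)}{-516046} = \frac{\left(5 \cdot 3 \cdot 7 - 493\right) \left(-278\right)}{-516046} = \left(15 \cdot 7 - 493\right) \left(-278\right) \left(- \frac{1}{516046}\right) = \left(105 - 493\right) \left(-278\right) \left(- \frac{1}{516046}\right) = \left(-388\right) \left(-278\right) \left(- \frac{1}{516046}\right) = 107864 \left(- \frac{1}{516046}\right) = - \frac{53932}{258023}$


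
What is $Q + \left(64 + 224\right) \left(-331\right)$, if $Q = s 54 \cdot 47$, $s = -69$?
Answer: $-270450$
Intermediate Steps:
$Q = -175122$ ($Q = \left(-69\right) 54 \cdot 47 = \left(-3726\right) 47 = -175122$)
$Q + \left(64 + 224\right) \left(-331\right) = -175122 + \left(64 + 224\right) \left(-331\right) = -175122 + 288 \left(-331\right) = -175122 - 95328 = -270450$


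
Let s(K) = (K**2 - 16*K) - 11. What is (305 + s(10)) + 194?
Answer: 428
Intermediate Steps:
s(K) = -11 + K**2 - 16*K
(305 + s(10)) + 194 = (305 + (-11 + 10**2 - 16*10)) + 194 = (305 + (-11 + 100 - 160)) + 194 = (305 - 71) + 194 = 234 + 194 = 428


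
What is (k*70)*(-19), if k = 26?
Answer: -34580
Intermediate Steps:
(k*70)*(-19) = (26*70)*(-19) = 1820*(-19) = -34580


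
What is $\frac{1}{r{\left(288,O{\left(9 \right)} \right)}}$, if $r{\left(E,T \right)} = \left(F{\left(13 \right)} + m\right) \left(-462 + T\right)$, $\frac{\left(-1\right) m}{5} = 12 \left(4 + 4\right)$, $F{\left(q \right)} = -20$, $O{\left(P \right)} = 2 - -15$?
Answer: $\frac{1}{222500} \approx 4.4944 \cdot 10^{-6}$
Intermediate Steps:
$O{\left(P \right)} = 17$ ($O{\left(P \right)} = 2 + 15 = 17$)
$m = -480$ ($m = - 5 \cdot 12 \left(4 + 4\right) = - 5 \cdot 12 \cdot 8 = \left(-5\right) 96 = -480$)
$r{\left(E,T \right)} = 231000 - 500 T$ ($r{\left(E,T \right)} = \left(-20 - 480\right) \left(-462 + T\right) = - 500 \left(-462 + T\right) = 231000 - 500 T$)
$\frac{1}{r{\left(288,O{\left(9 \right)} \right)}} = \frac{1}{231000 - 8500} = \frac{1}{222500}$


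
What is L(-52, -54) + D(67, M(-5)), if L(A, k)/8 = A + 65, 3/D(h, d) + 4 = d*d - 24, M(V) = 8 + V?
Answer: 1973/19 ≈ 103.84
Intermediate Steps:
D(h, d) = 3/(-28 + d²) (D(h, d) = 3/(-4 + (d*d - 24)) = 3/(-4 + (d² - 24)) = 3/(-4 + (-24 + d²)) = 3/(-28 + d²))
L(A, k) = 520 + 8*A (L(A, k) = 8*(A + 65) = 8*(65 + A) = 520 + 8*A)
L(-52, -54) + D(67, M(-5)) = (520 + 8*(-52)) + 3/(-28 + (8 - 5)²) = (520 - 416) + 3/(-28 + 3²) = 104 + 3/(-28 + 9) = 104 + 3/(-19) = 104 + 3*(-1/19) = 104 - 3/19 = 1973/19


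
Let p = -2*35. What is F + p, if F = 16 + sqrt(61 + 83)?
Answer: -42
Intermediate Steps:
F = 28 (F = 16 + sqrt(144) = 16 + 12 = 28)
p = -70
F + p = 28 - 70 = -42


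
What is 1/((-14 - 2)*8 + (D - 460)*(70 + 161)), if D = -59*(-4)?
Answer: -1/51872 ≈ -1.9278e-5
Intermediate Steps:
D = 236
1/((-14 - 2)*8 + (D - 460)*(70 + 161)) = 1/((-14 - 2)*8 + (236 - 460)*(70 + 161)) = 1/(-16*8 - 224*231) = 1/(-128 - 51744) = 1/(-51872) = -1/51872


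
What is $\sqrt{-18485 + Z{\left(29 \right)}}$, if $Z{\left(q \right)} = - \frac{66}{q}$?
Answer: $\frac{i \sqrt{15547799}}{29} \approx 135.97 i$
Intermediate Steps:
$\sqrt{-18485 + Z{\left(29 \right)}} = \sqrt{-18485 - \frac{66}{29}} = \sqrt{- \frac{536131}{29}} = \frac{i \sqrt{15547799}}{29}$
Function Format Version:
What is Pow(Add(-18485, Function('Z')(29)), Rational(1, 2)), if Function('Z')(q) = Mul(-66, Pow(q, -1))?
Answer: Mul(Rational(1, 29), I, Pow(15547799, Rational(1, 2))) ≈ Mul(135.97, I)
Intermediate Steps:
Pow(Add(-18485, Function('Z')(29)), Rational(1, 2)) = Pow(Add(-18485, Mul(-66, Pow(29, -1))), Rational(1, 2)) = Pow(Add(-18485, Mul(-66, Rational(1, 29))), Rational(1, 2)) = Pow(Add(-18485, Rational(-66, 29)), Rational(1, 2)) = Pow(Rational(-536131, 29), Rational(1, 2)) = Mul(Rational(1, 29), I, Pow(15547799, Rational(1, 2)))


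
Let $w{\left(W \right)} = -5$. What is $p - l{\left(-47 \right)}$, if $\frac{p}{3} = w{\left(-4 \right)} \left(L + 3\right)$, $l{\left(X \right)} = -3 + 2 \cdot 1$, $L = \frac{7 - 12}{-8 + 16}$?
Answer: $- \frac{277}{8} \approx -34.625$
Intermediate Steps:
$L = - \frac{5}{8} \approx -0.625$
$l{\left(X \right)} = -1$ ($l{\left(X \right)} = -3 + 2 = -1$)
$p = - \frac{285}{8}$ ($p = 3 \left(- 5 \left(- \frac{5}{8} + 3\right)\right) = 3 \left(\left(-5\right) \frac{19}{8}\right) = 3 \left(- \frac{95}{8}\right) = - \frac{285}{8} \approx -35.625$)
$p - l{\left(-47 \right)} = - \frac{285}{8} - -1 = - \frac{285}{8} + 1 = - \frac{277}{8}$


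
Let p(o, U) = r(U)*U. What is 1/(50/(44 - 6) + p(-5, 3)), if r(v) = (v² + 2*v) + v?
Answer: 19/1051 ≈ 0.018078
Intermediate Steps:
r(v) = v² + 3*v
p(o, U) = U²*(3 + U) (p(o, U) = (U*(3 + U))*U = U²*(3 + U))
1/(50/(44 - 6) + p(-5, 3)) = 1/(50/(44 - 6) + 3²*(3 + 3)) = 1/(50/38 + 9*6) = 1/((1/38)*50 + 54) = 1/(25/19 + 54) = 1/(1051/19) = 19/1051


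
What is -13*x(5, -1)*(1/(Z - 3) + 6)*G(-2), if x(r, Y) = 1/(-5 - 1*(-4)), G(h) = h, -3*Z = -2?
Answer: -1014/7 ≈ -144.86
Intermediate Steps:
Z = ⅔ (Z = -⅓*(-2) = ⅔ ≈ 0.66667)
x(r, Y) = -1 (x(r, Y) = 1/(-5 + 4) = 1/(-1) = -1)
-13*x(5, -1)*(1/(Z - 3) + 6)*G(-2) = -13*(-1)*(1/(⅔ - 3) + 6)*(-2) = -(-13)*(1/(-7/3) + 6)*(-2) = -(-13)*(-3/7 + 6)*(-2) = -(-13)*(39/7)*(-2) = -(-13)*(-78)/7 = -1*1014/7 = -1014/7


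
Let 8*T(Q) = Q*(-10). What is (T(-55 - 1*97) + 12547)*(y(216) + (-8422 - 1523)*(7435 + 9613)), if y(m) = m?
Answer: -2159458288128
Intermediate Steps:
T(Q) = -5*Q/4 (T(Q) = (Q*(-10))/8 = (-10*Q)/8 = -5*Q/4)
(T(-55 - 1*97) + 12547)*(y(216) + (-8422 - 1523)*(7435 + 9613)) = (-5*(-55 - 1*97)/4 + 12547)*(216 + (-8422 - 1523)*(7435 + 9613)) = (-5*(-55 - 97)/4 + 12547)*(216 - 9945*17048) = (-5/4*(-152) + 12547)*(216 - 169542360) = (190 + 12547)*(-169542144) = 12737*(-169542144) = -2159458288128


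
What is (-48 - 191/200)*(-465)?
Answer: 910563/40 ≈ 22764.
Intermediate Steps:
(-48 - 191/200)*(-465) = -9791/200*(-465) = 910563/40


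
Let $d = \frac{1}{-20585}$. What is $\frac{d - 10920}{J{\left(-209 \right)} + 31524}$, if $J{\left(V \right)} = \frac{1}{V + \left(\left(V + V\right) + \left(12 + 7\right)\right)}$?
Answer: $- \frac{136671226208}{394544275735} \approx -0.3464$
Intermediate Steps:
$J{\left(V \right)} = \frac{1}{19 + 3 V}$ ($J{\left(V \right)} = \frac{1}{V + \left(2 V + 19\right)} = \frac{1}{V + \left(19 + 2 V\right)} = \frac{1}{19 + 3 V}$)
$d = - \frac{1}{20585} \approx -4.8579 \cdot 10^{-5}$
$\frac{d - 10920}{J{\left(-209 \right)} + 31524} = \frac{- \frac{1}{20585} - 10920}{\frac{1}{19 + 3 \left(-209\right)} + 31524} = - \frac{224788201}{20585 \left(\frac{1}{19 - 627} + 31524\right)} = - \frac{224788201}{20585 \left(\frac{1}{-608} + 31524\right)} = - \frac{224788201}{20585 \left(- \frac{1}{608} + 31524\right)} = - \frac{224788201}{20585 \cdot \frac{19166591}{608}} = \left(- \frac{224788201}{20585}\right) \frac{608}{19166591} = - \frac{136671226208}{394544275735}$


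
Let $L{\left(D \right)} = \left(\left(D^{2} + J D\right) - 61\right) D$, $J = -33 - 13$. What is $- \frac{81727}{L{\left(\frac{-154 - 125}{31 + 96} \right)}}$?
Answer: $\frac{167408197441}{201965310} \approx 828.9$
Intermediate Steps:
$J = -46$ ($J = -33 - 13 = -46$)
$L{\left(D \right)} = D \left(-61 + D^{2} - 46 D\right)$ ($L{\left(D \right)} = \left(\left(D^{2} - 46 D\right) - 61\right) D = \left(-61 + D^{2} - 46 D\right) D = D \left(-61 + D^{2} - 46 D\right)$)
$- \frac{81727}{L{\left(\frac{-154 - 125}{31 + 96} \right)}} = - \frac{81727}{\frac{-154 - 125}{31 + 96} \left(-61 + \left(\frac{-154 - 125}{31 + 96}\right)^{2} - 46 \frac{-154 - 125}{31 + 96}\right)} = - \frac{81727}{- \frac{279}{127} \left(-61 + \left(- \frac{279}{127}\right)^{2} - 46 \left(- \frac{279}{127}\right)\right)} = - \frac{81727}{\left(-279\right) \frac{1}{127} \left(-61 + \left(\left(-279\right) \frac{1}{127}\right)^{2} - 46 \left(\left(-279\right) \frac{1}{127}\right)\right)} = - \frac{81727}{\left(- \frac{279}{127}\right) \left(-61 + \left(- \frac{279}{127}\right)^{2} - - \frac{12834}{127}\right)} = - \frac{81727}{\left(- \frac{279}{127}\right) \left(-61 + \frac{77841}{16129} + \frac{12834}{127}\right)} = - \frac{81727}{\left(- \frac{279}{127}\right) \frac{723890}{16129}} = - \frac{81727}{- \frac{201965310}{2048383}} = \left(-81727\right) \left(- \frac{2048383}{201965310}\right) = \frac{167408197441}{201965310}$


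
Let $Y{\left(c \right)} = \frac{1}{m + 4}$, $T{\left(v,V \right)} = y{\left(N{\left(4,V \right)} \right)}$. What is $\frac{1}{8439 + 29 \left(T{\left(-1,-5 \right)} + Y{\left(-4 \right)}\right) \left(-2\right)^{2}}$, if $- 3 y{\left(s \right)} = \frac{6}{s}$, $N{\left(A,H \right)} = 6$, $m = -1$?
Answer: $\frac{1}{8439} \approx 0.0001185$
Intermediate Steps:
$y{\left(s \right)} = - \frac{2}{s}$ ($y{\left(s \right)} = - \frac{6 \frac{1}{s}}{3} = - \frac{2}{s}$)
$T{\left(v,V \right)} = - \frac{1}{3}$ ($T{\left(v,V \right)} = - \frac{2}{6} = \left(-2\right) \frac{1}{6} = - \frac{1}{3}$)
$Y{\left(c \right)} = \frac{1}{3}$ ($Y{\left(c \right)} = \frac{1}{-1 + 4} = \frac{1}{3}$)
$\frac{1}{8439 + 29 \left(T{\left(-1,-5 \right)} + Y{\left(-4 \right)}\right) \left(-2\right)^{2}} = \frac{1}{8439 + 29 \left(- \frac{1}{3} + \frac{1}{3}\right) \left(-2\right)^{2}} = \frac{1}{8439 + 29 \cdot 0 \cdot 4} = \frac{1}{8439 + 0 \cdot 4} = \frac{1}{8439 + 0} = \frac{1}{8439}$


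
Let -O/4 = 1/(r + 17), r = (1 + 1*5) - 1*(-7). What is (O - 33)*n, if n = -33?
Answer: 5467/5 ≈ 1093.4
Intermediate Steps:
r = 13 (r = (1 + 5) + 7 = 6 + 7 = 13)
O = -2/15 (O = -4/(13 + 17) = -4/30 = -4*1/30 = -2/15 ≈ -0.13333)
(O - 33)*n = (-2/15 - 33)*(-33) = -497/15*(-33) = 5467/5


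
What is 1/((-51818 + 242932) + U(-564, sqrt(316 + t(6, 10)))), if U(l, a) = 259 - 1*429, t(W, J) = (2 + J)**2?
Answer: 1/190944 ≈ 5.2371e-6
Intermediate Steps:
U(l, a) = -170 (U(l, a) = 259 - 429 = -170)
1/((-51818 + 242932) + U(-564, sqrt(316 + t(6, 10)))) = 1/((-51818 + 242932) - 170) = 1/(191114 - 170) = 1/190944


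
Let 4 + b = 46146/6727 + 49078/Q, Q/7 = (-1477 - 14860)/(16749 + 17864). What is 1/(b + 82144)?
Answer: 114359/7695495928 ≈ 1.4861e-5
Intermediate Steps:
Q = -114359/34613 (Q = 7*((-1477 - 14860)/(16749 + 17864)) = 7*(-16337/34613) = -114359/34613 ≈ -3.3039)
b = -1698409768/114359 (b = -4 + (46146/6727 + 49078/(-114359/34613)) = -4 + (46146*(1/6727) + 49078*(-34613/114359)) = -4 + (46146/6727 - 1698736814/114359) = -4 - 1697952332/114359 = -1698409768/114359 ≈ -14852.)
1/(b + 82144) = 1/(-1698409768/114359 + 82144) = 1/(7695495928/114359) = 114359/7695495928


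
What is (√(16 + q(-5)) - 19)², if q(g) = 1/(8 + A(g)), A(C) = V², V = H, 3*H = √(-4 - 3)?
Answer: (1235 - √68185)²/4225 ≈ 224.48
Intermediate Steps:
H = I*√7/3 (H = √(-4 - 3)/3 = √(-7)/3 = (I*√7)/3 = I*√7/3 ≈ 0.88192*I)
V = I*√7/3 ≈ 0.88192*I
A(C) = -7/9 (A(C) = (I*√7/3)² = -7/9)
q(g) = 9/65 (q(g) = 1/(8 - 7/9) = 1/(65/9) = 9/65)
(√(16 + q(-5)) - 19)² = (√(16 + 9/65) - 19)² = (√(1049/65) - 19)² = (√68185/65 - 19)² = (-19 + √68185/65)²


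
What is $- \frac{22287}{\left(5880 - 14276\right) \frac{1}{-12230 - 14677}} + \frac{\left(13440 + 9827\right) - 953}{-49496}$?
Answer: $- \frac{1855110371163}{25973026} \approx -71425.0$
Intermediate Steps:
$- \frac{22287}{\left(5880 - 14276\right) \frac{1}{-12230 - 14677}} + \frac{\left(13440 + 9827\right) - 953}{-49496} = - \frac{22287}{\left(-8396\right) \frac{1}{-26907}} + \left(23267 - 953\right) \left(- \frac{1}{49496}\right) = - \frac{22287}{\left(-8396\right) \left(- \frac{1}{26907}\right)} + 22314 \left(- \frac{1}{49496}\right) = - \frac{22287}{\frac{8396}{26907}} - \frac{11157}{24748} = \left(-22287\right) \frac{26907}{8396} - \frac{11157}{24748} = - \frac{599676309}{8396} - \frac{11157}{24748} = - \frac{1855110371163}{25973026}$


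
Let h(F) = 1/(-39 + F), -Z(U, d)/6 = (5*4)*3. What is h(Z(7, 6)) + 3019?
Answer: 1204580/399 ≈ 3019.0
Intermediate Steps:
Z(U, d) = -360 (Z(U, d) = -6*5*4*3 = -120*3 = -6*60 = -360)
h(Z(7, 6)) + 3019 = 1/(-39 - 360) + 3019 = 1/(-399) + 3019 = -1/399 + 3019 = 1204580/399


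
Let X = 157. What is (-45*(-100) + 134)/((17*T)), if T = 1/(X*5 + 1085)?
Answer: 509740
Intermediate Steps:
T = 1/1870 (T = 1/(157*5 + 1085) = 1/(785 + 1085) = 1/1870 ≈ 0.00053476)
(-45*(-100) + 134)/((17*T)) = (-45*(-100) + 134)/((17*(1/1870))) = (4500 + 134)/(1/110) = 4634*110 = 509740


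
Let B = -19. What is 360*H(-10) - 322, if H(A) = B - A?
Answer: -3562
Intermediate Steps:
H(A) = -19 - A
360*H(-10) - 322 = 360*(-19 - 1*(-10)) - 322 = 360*(-19 + 10) - 322 = 360*(-9) - 322 = -3240 - 322 = -3562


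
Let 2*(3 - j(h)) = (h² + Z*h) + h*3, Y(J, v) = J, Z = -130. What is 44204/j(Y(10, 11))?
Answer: 11051/147 ≈ 75.177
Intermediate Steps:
j(h) = 3 - h²/2 + 127*h/2 (j(h) = 3 - ((h² - 130*h) + h*3)/2 = 3 - ((h² - 130*h) + 3*h)/2 = 3 - (h² - 127*h)/2 = 3 + (-h²/2 + 127*h/2) = 3 - h²/2 + 127*h/2)
44204/j(Y(10, 11)) = 44204/(3 - ½*10² + (127/2)*10) = 44204/(3 - ½*100 + 635) = 44204/(3 - 50 + 635) = 44204/588 = 44204*(1/588) = 11051/147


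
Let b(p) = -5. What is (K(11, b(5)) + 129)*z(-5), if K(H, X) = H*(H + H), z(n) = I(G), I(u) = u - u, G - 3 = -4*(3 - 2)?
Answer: 0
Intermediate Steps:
G = -1 (G = 3 - 4*(3 - 2) = 3 - 4*1 = 3 - 4 = -1)
I(u) = 0
z(n) = 0
K(H, X) = 2*H² (K(H, X) = H*(2*H) = 2*H²)
(K(11, b(5)) + 129)*z(-5) = (2*11² + 129)*0 = (2*121 + 129)*0 = (242 + 129)*0 = 371*0 = 0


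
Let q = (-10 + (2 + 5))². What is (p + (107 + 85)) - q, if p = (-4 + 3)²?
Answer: 184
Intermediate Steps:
p = 1 (p = (-1)² = 1)
q = 9 (q = (-10 + 7)² = (-3)² = 9)
(p + (107 + 85)) - q = (1 + (107 + 85)) - 1*9 = (1 + 192) - 9 = 193 - 9 = 184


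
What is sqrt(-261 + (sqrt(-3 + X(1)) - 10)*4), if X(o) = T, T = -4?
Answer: sqrt(-301 + 4*I*sqrt(7)) ≈ 0.305 + 17.352*I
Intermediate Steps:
X(o) = -4
sqrt(-261 + (sqrt(-3 + X(1)) - 10)*4) = sqrt(-261 + (sqrt(-3 - 4) - 10)*4) = sqrt(-261 + (sqrt(-7) - 10)*4) = sqrt(-261 + (I*sqrt(7) - 10)*4) = sqrt(-261 + (-10 + I*sqrt(7))*4) = sqrt(-261 + (-40 + 4*I*sqrt(7))) = sqrt(-301 + 4*I*sqrt(7))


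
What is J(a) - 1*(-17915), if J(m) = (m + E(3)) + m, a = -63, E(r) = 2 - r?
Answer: 17788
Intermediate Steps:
J(m) = -1 + 2*m (J(m) = (m + (2 - 1*3)) + m = (m + (2 - 3)) + m = (m - 1) + m = (-1 + m) + m = -1 + 2*m)
J(a) - 1*(-17915) = (-1 + 2*(-63)) - 1*(-17915) = (-1 - 126) + 17915 = -127 + 17915 = 17788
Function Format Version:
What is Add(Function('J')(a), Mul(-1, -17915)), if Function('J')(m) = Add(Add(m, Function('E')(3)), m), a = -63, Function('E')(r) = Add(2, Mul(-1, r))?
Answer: 17788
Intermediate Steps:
Function('J')(m) = Add(-1, Mul(2, m)) (Function('J')(m) = Add(Add(m, Add(2, Mul(-1, 3))), m) = Add(Add(m, Add(2, -3)), m) = Add(Add(m, -1), m) = Add(Add(-1, m), m) = Add(-1, Mul(2, m)))
Add(Function('J')(a), Mul(-1, -17915)) = Add(Add(-1, Mul(2, -63)), Mul(-1, -17915)) = Add(Add(-1, -126), 17915) = Add(-127, 17915) = 17788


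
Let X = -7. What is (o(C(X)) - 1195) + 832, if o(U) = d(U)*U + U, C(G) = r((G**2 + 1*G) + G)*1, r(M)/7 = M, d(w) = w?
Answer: 59907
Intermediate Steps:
r(M) = 7*M
C(G) = 7*G**2 + 14*G (C(G) = (7*((G**2 + 1*G) + G))*1 = (7*((G**2 + G) + G))*1 = (7*((G + G**2) + G))*1 = (7*(G**2 + 2*G))*1 = (7*G**2 + 14*G)*1 = 7*G**2 + 14*G)
o(U) = U + U**2 (o(U) = U*U + U = U**2 + U = U + U**2)
(o(C(X)) - 1195) + 832 = ((7*(-7)*(2 - 7))*(1 + 7*(-7)*(2 - 7)) - 1195) + 832 = ((7*(-7)*(-5))*(1 + 7*(-7)*(-5)) - 1195) + 832 = (245*(1 + 245) - 1195) + 832 = (245*246 - 1195) + 832 = (60270 - 1195) + 832 = 59075 + 832 = 59907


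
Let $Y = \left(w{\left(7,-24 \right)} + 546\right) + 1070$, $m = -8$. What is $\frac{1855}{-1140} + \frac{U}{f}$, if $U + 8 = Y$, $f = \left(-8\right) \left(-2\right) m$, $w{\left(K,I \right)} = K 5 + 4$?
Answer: $- \frac{105751}{7296} \approx -14.494$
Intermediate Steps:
$w{\left(K,I \right)} = 4 + 5 K$ ($w{\left(K,I \right)} = 5 K + 4 = 4 + 5 K$)
$f = -128$ ($f = \left(-8\right) \left(-2\right) \left(-8\right) = 16 \left(-8\right) = -128$)
$Y = 1655$ ($Y = \left(\left(4 + 5 \cdot 7\right) + 546\right) + 1070 = \left(\left(4 + 35\right) + 546\right) + 1070 = \left(39 + 546\right) + 1070 = 585 + 1070 = 1655$)
$U = 1647$ ($U = -8 + 1655 = 1647$)
$\frac{1855}{-1140} + \frac{U}{f} = \frac{1855}{-1140} + \frac{1647}{-128} = 1855 \left(- \frac{1}{1140}\right) + 1647 \left(- \frac{1}{128}\right) = - \frac{371}{228} - \frac{1647}{128} = - \frac{105751}{7296}$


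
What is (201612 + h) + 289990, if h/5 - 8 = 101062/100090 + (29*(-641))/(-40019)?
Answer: 196930239657376/400550171 ≈ 4.9165e+5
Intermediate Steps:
h = 18974493434/400550171 (h = 40 + 5*(101062/100090 + (29*(-641))/(-40019)) = 40 + 5*(101062*(1/100090) - 18589*(-1/40019)) = 40 + 5*(50531/50045 + 18589/40019) = 40 + 5*(2952486594/2002750855) = 40 + 2952486594/400550171 = 18974493434/400550171 ≈ 47.371)
(201612 + h) + 289990 = (201612 + 18974493434/400550171) + 289990 = 80774695569086/400550171 + 289990 = 196930239657376/400550171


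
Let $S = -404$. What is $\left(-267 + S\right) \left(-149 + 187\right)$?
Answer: $-25498$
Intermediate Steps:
$\left(-267 + S\right) \left(-149 + 187\right) = \left(-267 - 404\right) \left(-149 + 187\right) = \left(-671\right) 38 = -25498$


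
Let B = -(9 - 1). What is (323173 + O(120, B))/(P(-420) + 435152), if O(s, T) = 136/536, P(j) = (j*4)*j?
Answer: 1353288/4776899 ≈ 0.28330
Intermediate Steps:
B = -8 (B = -1*8 = -8)
P(j) = 4*j**2 (P(j) = (4*j)*j = 4*j**2)
O(s, T) = 17/67 (O(s, T) = 136*(1/536) = 17/67)
(323173 + O(120, B))/(P(-420) + 435152) = (323173 + 17/67)/(4*(-420)**2 + 435152) = 21652608/(67*(4*176400 + 435152)) = 21652608/(67*(705600 + 435152)) = (21652608/67)/1140752 = (21652608/67)*(1/1140752) = 1353288/4776899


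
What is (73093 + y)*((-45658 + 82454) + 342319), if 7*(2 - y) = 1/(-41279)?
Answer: 8007295321390640/288953 ≈ 2.7711e+10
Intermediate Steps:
y = 577907/288953 (y = 2 - 1/7/(-41279) = 2 - 1/7*(-1/41279) = 2 + 1/288953 = 577907/288953 ≈ 2.0000)
(73093 + y)*((-45658 + 82454) + 342319) = (73093 + 577907/288953)*((-45658 + 82454) + 342319) = 21121019536*(36796 + 342319)/288953 = (21121019536/288953)*379115 = 8007295321390640/288953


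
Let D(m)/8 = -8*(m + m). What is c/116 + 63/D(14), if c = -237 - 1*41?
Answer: -18053/7424 ≈ -2.4317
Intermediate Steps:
c = -278 (c = -237 - 41 = -278)
D(m) = -128*m (D(m) = 8*(-8*(m + m)) = 8*(-16*m) = -128*m)
c/116 + 63/D(14) = -278/116 + 63/((-128*14)) = -278*1/116 + 63/(-1792) = -139/58 + 63*(-1/1792) = -139/58 - 9/256 = -18053/7424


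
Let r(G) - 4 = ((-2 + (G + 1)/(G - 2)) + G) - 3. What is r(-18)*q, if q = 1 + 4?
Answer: -363/4 ≈ -90.750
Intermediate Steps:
q = 5
r(G) = -1 + G + (1 + G)/(-2 + G) (r(G) = 4 + (((-2 + (G + 1)/(G - 2)) + G) - 3) = 4 + (((-2 + (1 + G)/(-2 + G)) + G) - 3) = 4 + ((-2 + G + (1 + G)/(-2 + G)) - 3) = 4 + (-5 + G + (1 + G)/(-2 + G)) = -1 + G + (1 + G)/(-2 + G))
r(-18)*q = ((3 + (-18)**2 - 2*(-18))/(-2 - 18))*5 = ((3 + 324 + 36)/(-20))*5 = -1/20*363*5 = -363/20*5 = -363/4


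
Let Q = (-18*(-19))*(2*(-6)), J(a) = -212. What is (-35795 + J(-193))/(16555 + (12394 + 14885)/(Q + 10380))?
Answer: -75326644/34642153 ≈ -2.1744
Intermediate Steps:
Q = -4104 (Q = 342*(-12) = -4104)
(-35795 + J(-193))/(16555 + (12394 + 14885)/(Q + 10380)) = (-35795 - 212)/(16555 + (12394 + 14885)/(-4104 + 10380)) = -36007/(16555 + 27279/6276) = -36007/(16555 + 27279*(1/6276)) = -36007/(16555 + 9093/2092) = -36007/34642153/2092 = -36007*2092/34642153 = -75326644/34642153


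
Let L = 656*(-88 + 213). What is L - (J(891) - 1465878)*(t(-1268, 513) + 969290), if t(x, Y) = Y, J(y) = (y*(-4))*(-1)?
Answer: 1418156586142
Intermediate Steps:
J(y) = 4*y (J(y) = -4*y*(-1) = 4*y)
L = 82000 (L = 656*125 = 82000)
L - (J(891) - 1465878)*(t(-1268, 513) + 969290) = 82000 - (4*891 - 1465878)*(513 + 969290) = 82000 - (3564 - 1465878)*969803 = 82000 - (-1462314)*969803 = 82000 - 1*(-1418156504142) = 82000 + 1418156504142 = 1418156586142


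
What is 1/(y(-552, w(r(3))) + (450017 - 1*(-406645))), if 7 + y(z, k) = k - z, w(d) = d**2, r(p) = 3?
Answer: 1/857216 ≈ 1.1666e-6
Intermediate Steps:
y(z, k) = -7 + k - z (y(z, k) = -7 + (k - z) = -7 + k - z)
1/(y(-552, w(r(3))) + (450017 - 1*(-406645))) = 1/((-7 + 3**2 - 1*(-552)) + (450017 - 1*(-406645))) = 1/((-7 + 9 + 552) + (450017 + 406645)) = 1/(554 + 856662) = 1/857216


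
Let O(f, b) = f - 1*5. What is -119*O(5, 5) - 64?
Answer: -64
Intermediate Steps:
O(f, b) = -5 + f (O(f, b) = f - 5 = -5 + f)
-119*O(5, 5) - 64 = -119*(-5 + 5) - 64 = -119*0 - 64 = 0 - 64 = -64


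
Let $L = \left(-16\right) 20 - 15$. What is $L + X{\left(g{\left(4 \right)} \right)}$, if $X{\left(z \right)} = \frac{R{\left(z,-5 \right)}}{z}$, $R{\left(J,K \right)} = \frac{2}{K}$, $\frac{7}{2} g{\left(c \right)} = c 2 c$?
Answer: $- \frac{53607}{160} \approx -335.04$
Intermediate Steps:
$g{\left(c \right)} = \frac{4 c^{2}}{7}$ ($g{\left(c \right)} = \frac{2 c 2 c}{7} = \frac{2 \cdot 2 c c}{7} = \frac{2 \cdot 2 c^{2}}{7} = \frac{4 c^{2}}{7}$)
$X{\left(z \right)} = - \frac{2}{5 z}$ ($X{\left(z \right)} = \frac{2 \frac{1}{-5}}{z} = \frac{2 \left(- \frac{1}{5}\right)}{z} = - \frac{2}{5 z}$)
$L = -335$ ($L = -320 - 15 = -335$)
$L + X{\left(g{\left(4 \right)} \right)} = -335 - \frac{2}{5 \frac{4 \cdot 4^{2}}{7}} = -335 - \frac{2}{5 \cdot \frac{4}{7} \cdot 16} = -335 - \frac{2}{5 \cdot \frac{64}{7}} = -335 - \frac{7}{160} = - \frac{53607}{160}$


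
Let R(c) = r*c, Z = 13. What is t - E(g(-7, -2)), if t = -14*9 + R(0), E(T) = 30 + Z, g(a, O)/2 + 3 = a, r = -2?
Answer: -169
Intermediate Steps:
g(a, O) = -6 + 2*a
R(c) = -2*c
E(T) = 43 (E(T) = 30 + 13 = 43)
t = -126 (t = -14*9 - 2*0 = -126 + 0 = -126)
t - E(g(-7, -2)) = -126 - 1*43 = -126 - 43 = -169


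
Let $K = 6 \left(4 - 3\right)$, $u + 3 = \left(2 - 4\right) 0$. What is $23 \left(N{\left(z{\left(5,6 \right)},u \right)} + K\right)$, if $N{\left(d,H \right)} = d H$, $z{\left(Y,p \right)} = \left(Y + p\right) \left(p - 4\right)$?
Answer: $-1380$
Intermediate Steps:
$u = -3$ ($u = -3 + \left(2 - 4\right) 0 = -3 - 0 = -3 + 0 = -3$)
$z{\left(Y,p \right)} = \left(-4 + p\right) \left(Y + p\right)$ ($z{\left(Y,p \right)} = \left(Y + p\right) \left(-4 + p\right) = \left(-4 + p\right) \left(Y + p\right)$)
$N{\left(d,H \right)} = H d$
$K = 6$ ($K = 6 \cdot 1 = 6$)
$23 \left(N{\left(z{\left(5,6 \right)},u \right)} + K\right) = 23 \left(- 3 \left(6^{2} - 20 - 24 + 5 \cdot 6\right) + 6\right) = 23 \left(- 3 \left(36 - 20 - 24 + 30\right) + 6\right) = 23 \left(\left(-3\right) 22 + 6\right) = 23 \left(-66 + 6\right) = 23 \left(-60\right) = -1380$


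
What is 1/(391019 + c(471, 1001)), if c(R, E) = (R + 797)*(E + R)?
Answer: 1/2257515 ≈ 4.4296e-7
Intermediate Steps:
c(R, E) = (797 + R)*(E + R)
1/(391019 + c(471, 1001)) = 1/(391019 + (471² + 797*1001 + 797*471 + 1001*471)) = 1/(391019 + (221841 + 797797 + 375387 + 471471)) = 1/(391019 + 1866496) = 1/2257515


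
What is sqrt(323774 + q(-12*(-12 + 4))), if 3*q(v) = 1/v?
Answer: sqrt(186493826)/24 ≈ 569.01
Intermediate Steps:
q(v) = 1/(3*v)
sqrt(323774 + q(-12*(-12 + 4))) = sqrt(323774 + 1/(3*((-12*(-12 + 4))))) = sqrt(323774 + 1/(3*((-12*(-8))))) = sqrt(323774 + (1/3)/96) = sqrt(323774 + (1/3)*(1/96)) = sqrt(323774 + 1/288) = sqrt(93246913/288) = sqrt(186493826)/24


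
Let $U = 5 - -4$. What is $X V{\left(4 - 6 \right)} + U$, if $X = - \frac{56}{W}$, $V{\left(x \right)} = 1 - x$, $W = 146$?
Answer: $\frac{573}{73} \approx 7.8493$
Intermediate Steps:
$X = - \frac{28}{73}$ ($X = - \frac{56}{146} = \left(-56\right) \frac{1}{146} = - \frac{28}{73} \approx -0.38356$)
$U = 9$ ($U = 5 + 4 = 9$)
$X V{\left(4 - 6 \right)} + U = - \frac{28 \left(1 - \left(4 - 6\right)\right)}{73} + 9 = - \frac{28 \left(1 - -2\right)}{73} + 9 = - \frac{28 \left(1 + 2\right)}{73} + 9 = \left(- \frac{28}{73}\right) 3 + 9 = - \frac{84}{73} + 9 = \frac{573}{73}$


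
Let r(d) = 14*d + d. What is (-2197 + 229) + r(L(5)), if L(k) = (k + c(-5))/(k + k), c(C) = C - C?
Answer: -3921/2 ≈ -1960.5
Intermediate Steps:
c(C) = 0
L(k) = 1/2 (L(k) = (k + 0)/(k + k) = k/((2*k)) = k*(1/(2*k)) = 1/2)
r(d) = 15*d
(-2197 + 229) + r(L(5)) = (-2197 + 229) + 15*(1/2) = -1968 + 15/2 = -3921/2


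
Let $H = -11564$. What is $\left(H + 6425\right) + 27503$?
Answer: $22364$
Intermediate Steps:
$\left(H + 6425\right) + 27503 = \left(-11564 + 6425\right) + 27503 = -5139 + 27503 = 22364$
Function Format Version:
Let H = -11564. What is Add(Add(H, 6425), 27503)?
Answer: 22364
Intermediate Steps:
Add(Add(H, 6425), 27503) = Add(Add(-11564, 6425), 27503) = Add(-5139, 27503) = 22364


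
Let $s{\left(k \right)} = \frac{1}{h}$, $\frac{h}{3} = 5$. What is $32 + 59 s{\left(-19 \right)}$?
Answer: $\frac{539}{15} \approx 35.933$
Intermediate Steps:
$h = 15$ ($h = 3 \cdot 5 = 15$)
$s{\left(k \right)} = \frac{1}{15}$
$32 + 59 s{\left(-19 \right)} = 32 + 59 \cdot \frac{1}{15} = 32 + \frac{59}{15} = \frac{539}{15}$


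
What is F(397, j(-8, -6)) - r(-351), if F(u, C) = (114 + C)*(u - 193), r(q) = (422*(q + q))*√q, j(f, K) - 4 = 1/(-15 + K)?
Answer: 168436/7 + 888732*I*√39 ≈ 24062.0 + 5.5501e+6*I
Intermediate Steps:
j(f, K) = 4 + 1/(-15 + K)
r(q) = 844*q^(3/2) (r(q) = (422*(2*q))*√q = (844*q)*√q = 844*q^(3/2))
F(u, C) = (-193 + u)*(114 + C) (F(u, C) = (114 + C)*(-193 + u) = (-193 + u)*(114 + C))
F(397, j(-8, -6)) - r(-351) = (-22002 - 193*(-59 + 4*(-6))/(-15 - 6) + 114*397 + ((-59 + 4*(-6))/(-15 - 6))*397) - 844*(-351)^(3/2) = (-22002 - 193*(-59 - 24)/(-21) + 45258 + ((-59 - 24)/(-21))*397) - 844*(-1053*I*√39) = (-22002 - (-193)*(-83)/21 + 45258 - 1/21*(-83)*397) - (-888732)*I*√39 = (-22002 - 193*83/21 + 45258 + (83/21)*397) + 888732*I*√39 = (-22002 - 16019/21 + 45258 + 32951/21) + 888732*I*√39 = 168436/7 + 888732*I*√39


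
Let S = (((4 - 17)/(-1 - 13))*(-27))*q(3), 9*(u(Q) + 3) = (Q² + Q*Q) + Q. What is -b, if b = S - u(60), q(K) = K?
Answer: 36913/42 ≈ 878.88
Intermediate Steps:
u(Q) = -3 + Q/9 + 2*Q²/9 (u(Q) = -3 + ((Q² + Q*Q) + Q)/9 = -3 + ((Q² + Q²) + Q)/9 = -3 + (2*Q² + Q)/9 = -3 + (Q + 2*Q²)/9 = -3 + (Q/9 + 2*Q²/9) = -3 + Q/9 + 2*Q²/9)
S = -1053/14 (S = (((4 - 17)/(-1 - 13))*(-27))*3 = (-13/(-14)*(-27))*3 = (-13*(-1/14)*(-27))*3 = ((13/14)*(-27))*3 = -351/14*3 = -1053/14 ≈ -75.214)
b = -36913/42 (b = -1053/14 - (-3 + (⅑)*60 + (2/9)*60²) = -1053/14 - (-3 + 20/3 + (2/9)*3600) = -1053/14 - (-3 + 20/3 + 800) = -1053/14 - 1*2411/3 = -1053/14 - 2411/3 = -36913/42 ≈ -878.88)
-b = -1*(-36913/42) = 36913/42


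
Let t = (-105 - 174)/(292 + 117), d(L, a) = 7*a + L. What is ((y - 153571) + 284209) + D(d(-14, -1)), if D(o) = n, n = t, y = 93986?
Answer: 91870937/409 ≈ 2.2462e+5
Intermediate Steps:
d(L, a) = L + 7*a
t = -279/409 ≈ -0.68215
n = -279/409 ≈ -0.68215
D(o) = -279/409
((y - 153571) + 284209) + D(d(-14, -1)) = ((93986 - 153571) + 284209) - 279/409 = (-59585 + 284209) - 279/409 = 224624 - 279/409 = 91870937/409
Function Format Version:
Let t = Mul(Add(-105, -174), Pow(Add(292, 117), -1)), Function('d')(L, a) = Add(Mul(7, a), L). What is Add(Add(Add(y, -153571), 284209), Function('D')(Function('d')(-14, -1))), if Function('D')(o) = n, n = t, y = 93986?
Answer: Rational(91870937, 409) ≈ 2.2462e+5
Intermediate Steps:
Function('d')(L, a) = Add(L, Mul(7, a))
t = Rational(-279, 409) (t = Mul(-279, Pow(409, -1)) = Mul(-279, Rational(1, 409)) = Rational(-279, 409) ≈ -0.68215)
n = Rational(-279, 409) ≈ -0.68215
Function('D')(o) = Rational(-279, 409)
Add(Add(Add(y, -153571), 284209), Function('D')(Function('d')(-14, -1))) = Add(Add(Add(93986, -153571), 284209), Rational(-279, 409)) = Add(Add(-59585, 284209), Rational(-279, 409)) = Add(224624, Rational(-279, 409)) = Rational(91870937, 409)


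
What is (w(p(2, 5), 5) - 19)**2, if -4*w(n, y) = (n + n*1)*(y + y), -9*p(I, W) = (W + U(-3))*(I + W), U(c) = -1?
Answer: 961/81 ≈ 11.864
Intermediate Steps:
p(I, W) = -(-1 + W)*(I + W)/9 (p(I, W) = -(W - 1)*(I + W)/9 = -(-1 + W)*(I + W)/9)
w(n, y) = -n*y (w(n, y) = -(n + n*1)*(y + y)/4 = -(n + n)*2*y/4 = -2*n*2*y/4 = -n*y)
(w(p(2, 5), 5) - 19)**2 = (-1*(-1/9*5**2 + (1/9)*2 + (1/9)*5 - 1/9*2*5)*5 - 19)**2 = (-1*(-1/9*25 + 2/9 + 5/9 - 10/9)*5 - 19)**2 = (-1*(-25/9 + 2/9 + 5/9 - 10/9)*5 - 19)**2 = (-1*(-28/9)*5 - 19)**2 = (140/9 - 19)**2 = (-31/9)**2 = 961/81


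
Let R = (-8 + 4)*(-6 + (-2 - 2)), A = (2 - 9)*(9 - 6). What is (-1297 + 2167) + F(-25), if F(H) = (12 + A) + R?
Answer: 901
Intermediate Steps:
A = -21 (A = -7*3 = -21)
R = 40 (R = -4*(-6 - 4) = -4*(-10) = 40)
F(H) = 31 (F(H) = (12 - 21) + 40 = -9 + 40 = 31)
(-1297 + 2167) + F(-25) = (-1297 + 2167) + 31 = 870 + 31 = 901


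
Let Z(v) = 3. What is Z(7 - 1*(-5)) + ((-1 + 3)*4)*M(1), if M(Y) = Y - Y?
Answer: 3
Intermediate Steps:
M(Y) = 0
Z(7 - 1*(-5)) + ((-1 + 3)*4)*M(1) = 3 + ((-1 + 3)*4)*0 = 3 + (2*4)*0 = 3 + 8*0 = 3 + 0 = 3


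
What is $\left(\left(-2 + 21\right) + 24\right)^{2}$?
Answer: $1849$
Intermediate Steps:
$\left(\left(-2 + 21\right) + 24\right)^{2} = \left(19 + 24\right)^{2} = 43^{2} = 1849$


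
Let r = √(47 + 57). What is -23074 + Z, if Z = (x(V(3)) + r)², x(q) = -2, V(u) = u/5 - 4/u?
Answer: -22966 - 8*√26 ≈ -23007.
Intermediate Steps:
V(u) = -4/u + u/5 (V(u) = u*(⅕) - 4/u = u/5 - 4/u = -4/u + u/5)
r = 2*√26 (r = √104 = 2*√26 ≈ 10.198)
Z = (-2 + 2*√26)² ≈ 67.208
-23074 + Z = -23074 + (108 - 8*√26) = -22966 - 8*√26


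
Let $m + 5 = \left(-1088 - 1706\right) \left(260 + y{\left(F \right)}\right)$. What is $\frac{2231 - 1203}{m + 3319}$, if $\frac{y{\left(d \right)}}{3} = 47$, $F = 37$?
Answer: $- \frac{257}{279270} \approx -0.00092026$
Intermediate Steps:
$y{\left(d \right)} = 141$ ($y{\left(d \right)} = 3 \cdot 47 = 141$)
$m = -1120399$ ($m = -5 + \left(-1088 - 1706\right) \left(260 + 141\right) = -5 - 1120394 = -1120399$)
$\frac{2231 - 1203}{m + 3319} = \frac{2231 - 1203}{-1120399 + 3319} = \frac{1028}{-1117080} = 1028 \left(- \frac{1}{1117080}\right) = - \frac{257}{279270}$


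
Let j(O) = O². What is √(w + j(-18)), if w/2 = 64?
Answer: 2*√113 ≈ 21.260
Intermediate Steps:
w = 128 (w = 2*64 = 128)
√(w + j(-18)) = √(128 + (-18)²) = √(128 + 324) = √452 = 2*√113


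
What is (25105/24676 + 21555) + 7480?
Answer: 716492765/24676 ≈ 29036.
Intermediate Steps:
(25105/24676 + 21555) + 7480 = 531916285/24676 + 7480 = 716492765/24676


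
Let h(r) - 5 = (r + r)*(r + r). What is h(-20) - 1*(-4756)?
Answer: 6361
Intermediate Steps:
h(r) = 5 + 4*r² (h(r) = 5 + (r + r)*(r + r) = 5 + (2*r)*(2*r) = 5 + 4*r²)
h(-20) - 1*(-4756) = (5 + 4*(-20)²) - 1*(-4756) = (5 + 4*400) + 4756 = (5 + 1600) + 4756 = 1605 + 4756 = 6361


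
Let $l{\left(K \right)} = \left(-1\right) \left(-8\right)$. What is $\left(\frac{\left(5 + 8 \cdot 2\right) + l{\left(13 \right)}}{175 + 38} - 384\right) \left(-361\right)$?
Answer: $\frac{29516443}{213} \approx 1.3857 \cdot 10^{5}$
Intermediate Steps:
$l{\left(K \right)} = 8$
$\left(\frac{\left(5 + 8 \cdot 2\right) + l{\left(13 \right)}}{175 + 38} - 384\right) \left(-361\right) = \left(\frac{\left(5 + 8 \cdot 2\right) + 8}{175 + 38} - 384\right) \left(-361\right) = \left(\frac{\left(5 + 16\right) + 8}{213} - 384\right) \left(-361\right) = \left(\left(21 + 8\right) \frac{1}{213} - 384\right) \left(-361\right) = \left(29 \cdot \frac{1}{213} - 384\right) \left(-361\right) = \left(\frac{29}{213} - 384\right) \left(-361\right) = \left(- \frac{81763}{213}\right) \left(-361\right) = \frac{29516443}{213}$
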